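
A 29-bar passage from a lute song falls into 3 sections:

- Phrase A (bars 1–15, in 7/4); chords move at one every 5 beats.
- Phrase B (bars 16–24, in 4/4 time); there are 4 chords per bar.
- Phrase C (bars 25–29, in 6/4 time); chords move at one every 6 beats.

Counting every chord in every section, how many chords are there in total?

A has 105 beats and chords last 5 each, so 21 chords.
B has 36 beats and chords last 1 each, so 36 chords.
C has 30 beats and chords last 6 each, so 5 chords.
Total: 21 + 36 + 5 = 62.

62 chords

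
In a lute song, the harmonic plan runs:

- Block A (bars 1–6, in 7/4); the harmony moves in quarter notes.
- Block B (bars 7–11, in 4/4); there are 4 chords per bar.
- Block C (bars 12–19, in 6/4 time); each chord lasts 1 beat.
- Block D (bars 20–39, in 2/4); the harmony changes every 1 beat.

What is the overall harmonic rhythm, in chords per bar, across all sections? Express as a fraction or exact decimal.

A: 6 × 7 = 42 beats ÷ 1 = 42 chords.
B: 5 × 4 = 20 beats ÷ 1 = 20 chords.
C: 8 × 6 = 48 beats ÷ 1 = 48 chords.
D: 20 × 2 = 40 beats ÷ 1 = 40 chords.
Overall: 150 chords over 39 bars → 150/39 = 50/13 chords per bar.

50/13 chords per bar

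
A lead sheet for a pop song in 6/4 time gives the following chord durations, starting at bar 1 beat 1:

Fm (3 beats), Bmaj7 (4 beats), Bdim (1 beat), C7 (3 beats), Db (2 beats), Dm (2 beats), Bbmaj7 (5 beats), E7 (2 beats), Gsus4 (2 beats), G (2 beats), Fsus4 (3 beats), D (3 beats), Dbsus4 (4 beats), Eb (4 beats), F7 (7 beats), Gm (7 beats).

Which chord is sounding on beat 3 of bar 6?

Dbsus4

Beat 3 of bar 6 is beat (6−1)×6 + 3 = 33 overall.
Running totals: Fm ends at 3, Bmaj7 ends at 7, Bdim ends at 8, C7 ends at 11, Db ends at 13, Dm ends at 15, Bbmaj7 ends at 20, E7 ends at 22, Gsus4 ends at 24, G ends at 26, Fsus4 ends at 29, D ends at 32, Dbsus4 ends at 36.
Beat 33 falls within Dbsus4.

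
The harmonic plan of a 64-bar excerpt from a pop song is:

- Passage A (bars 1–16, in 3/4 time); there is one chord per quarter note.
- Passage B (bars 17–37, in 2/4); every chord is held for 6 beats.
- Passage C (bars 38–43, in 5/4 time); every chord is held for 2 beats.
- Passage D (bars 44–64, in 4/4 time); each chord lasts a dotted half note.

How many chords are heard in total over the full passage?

A has 48 beats and chords last 1 each, so 48 chords.
B has 42 beats and chords last 6 each, so 7 chords.
C has 30 beats and chords last 2 each, so 15 chords.
D has 84 beats and chords last 3 each, so 28 chords.
Total: 48 + 7 + 15 + 28 = 98.

98 chords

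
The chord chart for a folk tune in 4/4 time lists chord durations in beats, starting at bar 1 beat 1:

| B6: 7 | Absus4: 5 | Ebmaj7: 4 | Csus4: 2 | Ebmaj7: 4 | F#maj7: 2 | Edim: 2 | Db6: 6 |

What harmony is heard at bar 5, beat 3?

Ebmaj7

Beat 3 of bar 5 is beat (5−1)×4 + 3 = 19 overall.
Running totals: B6 ends at 7, Absus4 ends at 12, Ebmaj7 ends at 16, Csus4 ends at 18, Ebmaj7 ends at 22.
Beat 19 falls within Ebmaj7.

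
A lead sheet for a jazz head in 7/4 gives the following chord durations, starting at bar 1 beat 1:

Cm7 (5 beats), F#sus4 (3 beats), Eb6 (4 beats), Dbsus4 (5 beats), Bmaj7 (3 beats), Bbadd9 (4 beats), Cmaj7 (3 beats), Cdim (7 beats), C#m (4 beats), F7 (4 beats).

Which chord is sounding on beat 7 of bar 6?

F7

Beat 7 of bar 6 is beat (6−1)×7 + 7 = 42 overall.
Running totals: Cm7 ends at 5, F#sus4 ends at 8, Eb6 ends at 12, Dbsus4 ends at 17, Bmaj7 ends at 20, Bbadd9 ends at 24, Cmaj7 ends at 27, Cdim ends at 34, C#m ends at 38, F7 ends at 42.
Beat 42 falls within F7.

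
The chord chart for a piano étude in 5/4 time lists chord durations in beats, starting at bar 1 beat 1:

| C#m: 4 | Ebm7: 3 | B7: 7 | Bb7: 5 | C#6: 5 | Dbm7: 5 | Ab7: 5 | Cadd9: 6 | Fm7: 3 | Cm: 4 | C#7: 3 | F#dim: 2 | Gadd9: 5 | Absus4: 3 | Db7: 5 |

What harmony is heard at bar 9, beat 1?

Fm7

Beat 1 of bar 9 is beat (9−1)×5 + 1 = 41 overall.
Running totals: C#m ends at 4, Ebm7 ends at 7, B7 ends at 14, Bb7 ends at 19, C#6 ends at 24, Dbm7 ends at 29, Ab7 ends at 34, Cadd9 ends at 40, Fm7 ends at 43.
Beat 41 falls within Fm7.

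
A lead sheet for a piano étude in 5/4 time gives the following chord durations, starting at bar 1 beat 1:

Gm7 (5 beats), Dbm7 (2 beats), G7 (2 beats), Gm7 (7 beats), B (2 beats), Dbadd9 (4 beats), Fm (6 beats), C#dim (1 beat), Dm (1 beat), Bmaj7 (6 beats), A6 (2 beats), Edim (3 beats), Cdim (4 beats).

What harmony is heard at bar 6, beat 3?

Beat 3 of bar 6 is beat (6−1)×5 + 3 = 28 overall.
Running totals: Gm7 ends at 5, Dbm7 ends at 7, G7 ends at 9, Gm7 ends at 16, B ends at 18, Dbadd9 ends at 22, Fm ends at 28.
Beat 28 falls within Fm.

Fm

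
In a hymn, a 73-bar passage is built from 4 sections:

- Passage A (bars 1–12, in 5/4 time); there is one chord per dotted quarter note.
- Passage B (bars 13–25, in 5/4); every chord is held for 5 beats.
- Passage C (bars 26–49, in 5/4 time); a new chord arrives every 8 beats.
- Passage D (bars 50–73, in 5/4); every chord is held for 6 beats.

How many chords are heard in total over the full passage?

88 chords

A: 12·5 = 60 beats, 60/1.5 = 40 chords.
B: 13·5 = 65 beats, 65/5 = 13 chords.
C: 24·5 = 120 beats, 120/8 = 15 chords.
D: 24·5 = 120 beats, 120/6 = 20 chords.
Total: 40 + 13 + 15 + 20 = 88.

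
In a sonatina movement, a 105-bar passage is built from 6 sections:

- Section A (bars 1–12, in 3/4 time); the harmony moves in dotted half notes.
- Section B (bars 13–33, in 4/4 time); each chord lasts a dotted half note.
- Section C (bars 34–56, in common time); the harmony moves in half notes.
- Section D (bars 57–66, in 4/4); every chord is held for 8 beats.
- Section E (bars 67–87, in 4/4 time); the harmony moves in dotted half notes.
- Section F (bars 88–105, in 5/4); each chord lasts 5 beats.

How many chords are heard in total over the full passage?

137 chords

A: 12·3 = 36 beats, 36/3 = 12 chords.
B: 21·4 = 84 beats, 84/3 = 28 chords.
C: 23·4 = 92 beats, 92/2 = 46 chords.
D: 10·4 = 40 beats, 40/8 = 5 chords.
E: 21·4 = 84 beats, 84/3 = 28 chords.
F: 18·5 = 90 beats, 90/5 = 18 chords.
Total: 12 + 28 + 46 + 5 + 28 + 18 = 137.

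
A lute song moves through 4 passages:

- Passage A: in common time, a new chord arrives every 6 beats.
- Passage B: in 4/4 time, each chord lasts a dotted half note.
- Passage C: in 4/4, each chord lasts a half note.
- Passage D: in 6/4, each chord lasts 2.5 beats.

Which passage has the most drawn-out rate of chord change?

A: each chord is 6 beats in 4/4, so 2/3 per bar.
B: each chord is 3 beats in 4/4, so 4/3 per bar.
C: each chord is 2 beats in 4/4, so 2 per bar.
D: each chord is 2.5 beats in 6/4, so 2.4 per bar.
Slowest is A at 2/3 chords/bar.

Passage A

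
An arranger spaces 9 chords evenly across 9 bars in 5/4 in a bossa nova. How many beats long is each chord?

5 beats

9 bars × 5 beats/bar = 45 beats total.
45 beats ÷ 9 chords = 5 beats per chord.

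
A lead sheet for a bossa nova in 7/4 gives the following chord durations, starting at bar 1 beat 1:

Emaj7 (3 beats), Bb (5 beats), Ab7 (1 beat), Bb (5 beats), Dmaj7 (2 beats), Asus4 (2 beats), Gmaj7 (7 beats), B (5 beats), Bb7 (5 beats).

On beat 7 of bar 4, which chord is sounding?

Beat 7 of bar 4 is beat (4−1)×7 + 7 = 28 overall.
Running totals: Emaj7 ends at 3, Bb ends at 8, Ab7 ends at 9, Bb ends at 14, Dmaj7 ends at 16, Asus4 ends at 18, Gmaj7 ends at 25, B ends at 30.
Beat 28 falls within B.

B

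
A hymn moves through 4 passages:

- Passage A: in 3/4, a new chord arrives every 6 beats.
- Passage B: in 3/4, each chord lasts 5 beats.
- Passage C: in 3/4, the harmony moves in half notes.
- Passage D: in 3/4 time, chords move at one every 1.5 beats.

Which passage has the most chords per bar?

Passage D

A: 3 beats/bar ÷ 6 beats/chord = 0.5 chords/bar.
B: 3 beats/bar ÷ 5 beats/chord = 0.6 chords/bar.
C: 3 beats/bar ÷ 2 beats/chord = 1.5 chords/bar.
D: 3 beats/bar ÷ 1.5 beats/chord = 2 chords/bar.
Fastest is D at 2 chords/bar.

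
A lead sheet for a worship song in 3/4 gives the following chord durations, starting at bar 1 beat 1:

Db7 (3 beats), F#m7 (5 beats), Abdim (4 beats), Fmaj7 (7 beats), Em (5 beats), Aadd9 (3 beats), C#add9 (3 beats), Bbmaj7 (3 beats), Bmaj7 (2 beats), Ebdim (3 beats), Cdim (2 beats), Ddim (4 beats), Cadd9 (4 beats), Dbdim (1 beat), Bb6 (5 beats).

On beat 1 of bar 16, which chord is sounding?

Cadd9

Beat 1 of bar 16 is beat (16−1)×3 + 1 = 46 overall.
Running totals: Db7 ends at 3, F#m7 ends at 8, Abdim ends at 12, Fmaj7 ends at 19, Em ends at 24, Aadd9 ends at 27, C#add9 ends at 30, Bbmaj7 ends at 33, Bmaj7 ends at 35, Ebdim ends at 38, Cdim ends at 40, Ddim ends at 44, Cadd9 ends at 48.
Beat 46 falls within Cadd9.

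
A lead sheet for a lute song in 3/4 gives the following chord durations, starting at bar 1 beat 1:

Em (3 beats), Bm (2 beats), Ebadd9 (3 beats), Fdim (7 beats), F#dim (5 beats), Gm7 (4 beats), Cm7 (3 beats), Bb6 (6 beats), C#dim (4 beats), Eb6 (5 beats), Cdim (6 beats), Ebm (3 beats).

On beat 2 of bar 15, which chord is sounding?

Beat 2 of bar 15 is beat (15−1)×3 + 2 = 44 overall.
Running totals: Em ends at 3, Bm ends at 5, Ebadd9 ends at 8, Fdim ends at 15, F#dim ends at 20, Gm7 ends at 24, Cm7 ends at 27, Bb6 ends at 33, C#dim ends at 37, Eb6 ends at 42, Cdim ends at 48.
Beat 44 falls within Cdim.

Cdim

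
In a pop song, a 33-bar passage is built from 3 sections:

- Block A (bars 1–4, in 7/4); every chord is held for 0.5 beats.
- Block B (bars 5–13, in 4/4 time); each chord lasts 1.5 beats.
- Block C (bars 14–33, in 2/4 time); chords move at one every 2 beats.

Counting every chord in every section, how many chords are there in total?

A has 28 beats and chords last 0.5 each, so 56 chords.
B has 36 beats and chords last 1.5 each, so 24 chords.
C has 40 beats and chords last 2 each, so 20 chords.
Total: 56 + 24 + 20 = 100.

100 chords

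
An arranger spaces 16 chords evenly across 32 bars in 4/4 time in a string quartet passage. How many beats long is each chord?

8 beats

32 bars × 4 beats/bar = 128 beats total.
128 beats ÷ 16 chords = 8 beats per chord.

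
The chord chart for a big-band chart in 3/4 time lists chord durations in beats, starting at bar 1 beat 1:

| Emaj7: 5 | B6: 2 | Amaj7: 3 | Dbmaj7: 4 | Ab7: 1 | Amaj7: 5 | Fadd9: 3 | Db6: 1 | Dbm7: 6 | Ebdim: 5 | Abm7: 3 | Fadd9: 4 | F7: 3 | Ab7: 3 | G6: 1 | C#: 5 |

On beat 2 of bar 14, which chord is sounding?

Beat 2 of bar 14 is beat (14−1)×3 + 2 = 41 overall.
Running totals: Emaj7 ends at 5, B6 ends at 7, Amaj7 ends at 10, Dbmaj7 ends at 14, Ab7 ends at 15, Amaj7 ends at 20, Fadd9 ends at 23, Db6 ends at 24, Dbm7 ends at 30, Ebdim ends at 35, Abm7 ends at 38, Fadd9 ends at 42.
Beat 41 falls within Fadd9.

Fadd9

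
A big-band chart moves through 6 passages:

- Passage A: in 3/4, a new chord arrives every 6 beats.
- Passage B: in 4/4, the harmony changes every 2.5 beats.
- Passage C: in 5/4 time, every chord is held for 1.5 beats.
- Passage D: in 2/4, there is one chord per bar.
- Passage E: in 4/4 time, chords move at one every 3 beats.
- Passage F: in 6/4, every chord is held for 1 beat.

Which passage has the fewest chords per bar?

Passage A

A: 3/6 = 0.5 chords/bar.
B: 4/2.5 = 1.6 chords/bar.
C: 5/1.5 = 10/3 chords/bar.
D: 2/2 = 1 chord/bar.
E: 4/3 = 4/3 chords/bar.
F: 6/1 = 6 chords/bar.
Slowest is A at 0.5 chords/bar.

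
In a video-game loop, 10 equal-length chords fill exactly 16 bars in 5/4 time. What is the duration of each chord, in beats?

16 bars × 5 beats/bar = 80 beats total.
80 beats ÷ 10 chords = 8 beats per chord.

8 beats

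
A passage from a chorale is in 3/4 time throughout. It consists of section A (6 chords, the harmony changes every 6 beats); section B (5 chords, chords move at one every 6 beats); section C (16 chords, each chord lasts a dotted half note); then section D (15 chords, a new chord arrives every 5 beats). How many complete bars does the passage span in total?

A: 6 × 6 = 36 beats = 12 bars.
B: 5 × 6 = 30 beats = 10 bars.
C: 16 × 3 = 48 beats = 16 bars.
D: 15 × 5 = 75 beats = 25 bars.
Total: 12 + 10 + 16 + 25 = 63 bars.

63 bars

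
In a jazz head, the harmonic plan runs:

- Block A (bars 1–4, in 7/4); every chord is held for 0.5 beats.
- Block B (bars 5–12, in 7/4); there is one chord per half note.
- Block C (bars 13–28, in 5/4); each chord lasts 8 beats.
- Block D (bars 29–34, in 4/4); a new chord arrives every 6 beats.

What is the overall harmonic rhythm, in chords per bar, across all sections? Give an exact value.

A: 4 bars of 7 beats is 28 beats; at 0.5 beats each that's 56 chords.
B: 8 bars of 7 beats is 56 beats; at 2 beats each that's 28 chords.
C: 16 bars of 5 beats is 80 beats; at 8 beats each that's 10 chords.
D: 6 bars of 4 beats is 24 beats; at 6 beats each that's 4 chords.
Overall: 98 chords over 34 bars → 98/34 = 49/17 chords per bar.

49/17 chords per bar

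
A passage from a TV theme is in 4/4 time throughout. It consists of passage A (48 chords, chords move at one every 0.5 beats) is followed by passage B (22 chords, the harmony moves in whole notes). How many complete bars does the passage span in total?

A: 48 × 0.5 = 24 beats = 6 bars.
B: 22 × 4 = 88 beats = 22 bars.
Total: 6 + 22 = 28 bars.

28 bars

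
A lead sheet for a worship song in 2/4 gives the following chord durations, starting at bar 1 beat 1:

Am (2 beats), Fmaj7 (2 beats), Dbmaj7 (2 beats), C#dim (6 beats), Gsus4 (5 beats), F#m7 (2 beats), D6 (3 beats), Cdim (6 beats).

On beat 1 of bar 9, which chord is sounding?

Gsus4

Beat 1 of bar 9 is beat (9−1)×2 + 1 = 17 overall.
Running totals: Am ends at 2, Fmaj7 ends at 4, Dbmaj7 ends at 6, C#dim ends at 12, Gsus4 ends at 17.
Beat 17 falls within Gsus4.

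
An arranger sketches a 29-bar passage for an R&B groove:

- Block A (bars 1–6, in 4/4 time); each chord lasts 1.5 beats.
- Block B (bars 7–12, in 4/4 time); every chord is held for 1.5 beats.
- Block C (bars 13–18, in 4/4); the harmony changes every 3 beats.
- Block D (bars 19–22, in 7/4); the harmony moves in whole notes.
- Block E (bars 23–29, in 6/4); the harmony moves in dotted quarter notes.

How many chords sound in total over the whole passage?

A has 24 beats and chords last 1.5 each, so 16 chords.
B has 24 beats and chords last 1.5 each, so 16 chords.
C has 24 beats and chords last 3 each, so 8 chords.
D has 28 beats and chords last 4 each, so 7 chords.
E has 42 beats and chords last 1.5 each, so 28 chords.
Total: 16 + 16 + 8 + 7 + 28 = 75.

75 chords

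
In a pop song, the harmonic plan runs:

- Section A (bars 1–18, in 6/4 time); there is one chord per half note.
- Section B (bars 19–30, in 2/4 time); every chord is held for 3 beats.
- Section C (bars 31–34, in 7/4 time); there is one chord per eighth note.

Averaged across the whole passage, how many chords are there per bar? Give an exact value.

59/17 chords per bar

A: 18 bars of 6 beats is 108 beats; at 2 beats each that's 54 chords.
B: 12 bars of 2 beats is 24 beats; at 3 beats each that's 8 chords.
C: 4 bars of 7 beats is 28 beats; at 0.5 beats each that's 56 chords.
Overall: 118 chords over 34 bars → 118/34 = 59/17 chords per bar.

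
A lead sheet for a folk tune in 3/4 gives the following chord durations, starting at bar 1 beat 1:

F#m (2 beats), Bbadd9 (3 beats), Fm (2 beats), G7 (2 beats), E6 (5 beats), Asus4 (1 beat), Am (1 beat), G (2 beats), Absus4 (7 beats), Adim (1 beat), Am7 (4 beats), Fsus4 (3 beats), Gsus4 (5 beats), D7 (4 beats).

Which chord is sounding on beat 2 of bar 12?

Gsus4

Beat 2 of bar 12 is beat (12−1)×3 + 2 = 35 overall.
Running totals: F#m ends at 2, Bbadd9 ends at 5, Fm ends at 7, G7 ends at 9, E6 ends at 14, Asus4 ends at 15, Am ends at 16, G ends at 18, Absus4 ends at 25, Adim ends at 26, Am7 ends at 30, Fsus4 ends at 33, Gsus4 ends at 38.
Beat 35 falls within Gsus4.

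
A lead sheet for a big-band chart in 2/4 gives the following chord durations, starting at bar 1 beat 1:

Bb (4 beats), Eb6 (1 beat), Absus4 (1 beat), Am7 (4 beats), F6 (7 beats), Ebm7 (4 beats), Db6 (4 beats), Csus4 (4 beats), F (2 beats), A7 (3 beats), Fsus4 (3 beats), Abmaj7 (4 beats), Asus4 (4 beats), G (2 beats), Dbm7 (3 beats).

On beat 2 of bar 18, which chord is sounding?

Fsus4

Beat 2 of bar 18 is beat (18−1)×2 + 2 = 36 overall.
Running totals: Bb ends at 4, Eb6 ends at 5, Absus4 ends at 6, Am7 ends at 10, F6 ends at 17, Ebm7 ends at 21, Db6 ends at 25, Csus4 ends at 29, F ends at 31, A7 ends at 34, Fsus4 ends at 37.
Beat 36 falls within Fsus4.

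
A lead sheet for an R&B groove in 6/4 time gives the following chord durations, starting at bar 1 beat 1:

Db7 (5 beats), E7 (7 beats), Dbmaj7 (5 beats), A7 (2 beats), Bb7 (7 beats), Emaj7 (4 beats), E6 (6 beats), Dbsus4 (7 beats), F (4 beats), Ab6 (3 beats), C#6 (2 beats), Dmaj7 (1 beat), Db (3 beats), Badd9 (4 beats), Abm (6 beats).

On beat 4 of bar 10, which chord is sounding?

Beat 4 of bar 10 is beat (10−1)×6 + 4 = 58 overall.
Running totals: Db7 ends at 5, E7 ends at 12, Dbmaj7 ends at 17, A7 ends at 19, Bb7 ends at 26, Emaj7 ends at 30, E6 ends at 36, Dbsus4 ends at 43, F ends at 47, Ab6 ends at 50, C#6 ends at 52, Dmaj7 ends at 53, Db ends at 56, Badd9 ends at 60.
Beat 58 falls within Badd9.

Badd9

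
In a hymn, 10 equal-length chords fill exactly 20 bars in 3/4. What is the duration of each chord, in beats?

6 beats

20 bars × 3 beats/bar = 60 beats total.
60 beats ÷ 10 chords = 6 beats per chord.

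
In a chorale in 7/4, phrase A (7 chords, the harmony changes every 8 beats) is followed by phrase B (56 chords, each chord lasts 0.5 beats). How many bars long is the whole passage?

12 bars

A: 7 × 8 = 56 beats = 8 bars.
B: 56 × 0.5 = 28 beats = 4 bars.
Total: 8 + 4 = 12 bars.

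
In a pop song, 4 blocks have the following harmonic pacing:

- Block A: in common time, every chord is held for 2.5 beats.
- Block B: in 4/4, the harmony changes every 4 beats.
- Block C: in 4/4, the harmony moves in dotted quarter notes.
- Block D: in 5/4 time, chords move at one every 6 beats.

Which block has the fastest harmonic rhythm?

A: 4/2.5 = 1.6 chords/bar.
B: 4/4 = 1 chord/bar.
C: 4/1.5 = 8/3 chords/bar.
D: 5/6 = 5/6 chords/bar.
Fastest is C at 8/3 chords/bar.

Block C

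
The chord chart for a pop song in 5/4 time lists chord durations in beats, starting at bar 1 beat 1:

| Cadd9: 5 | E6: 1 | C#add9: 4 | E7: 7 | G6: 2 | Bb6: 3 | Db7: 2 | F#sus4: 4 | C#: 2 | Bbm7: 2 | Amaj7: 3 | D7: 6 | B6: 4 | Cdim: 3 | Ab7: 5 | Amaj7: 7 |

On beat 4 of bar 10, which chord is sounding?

Beat 4 of bar 10 is beat (10−1)×5 + 4 = 49 overall.
Running totals: Cadd9 ends at 5, E6 ends at 6, C#add9 ends at 10, E7 ends at 17, G6 ends at 19, Bb6 ends at 22, Db7 ends at 24, F#sus4 ends at 28, C# ends at 30, Bbm7 ends at 32, Amaj7 ends at 35, D7 ends at 41, B6 ends at 45, Cdim ends at 48, Ab7 ends at 53.
Beat 49 falls within Ab7.

Ab7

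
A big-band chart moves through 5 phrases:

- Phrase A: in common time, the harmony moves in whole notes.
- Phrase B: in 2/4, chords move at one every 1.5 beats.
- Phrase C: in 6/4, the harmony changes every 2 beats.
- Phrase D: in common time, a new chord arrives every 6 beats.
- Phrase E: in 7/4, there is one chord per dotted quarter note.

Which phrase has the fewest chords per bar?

Phrase D

A: 4/4 = 1 chord/bar.
B: 2/1.5 = 4/3 chords/bar.
C: 6/2 = 3 chords/bar.
D: 4/6 = 2/3 chords/bar.
E: 7/1.5 = 14/3 chords/bar.
Slowest is D at 2/3 chords/bar.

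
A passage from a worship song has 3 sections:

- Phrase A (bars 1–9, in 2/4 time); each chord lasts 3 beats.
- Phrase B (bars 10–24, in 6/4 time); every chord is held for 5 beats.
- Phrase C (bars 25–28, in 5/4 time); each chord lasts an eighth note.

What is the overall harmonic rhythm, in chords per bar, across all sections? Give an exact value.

A: 9 × 2 = 18 beats ÷ 3 = 6 chords.
B: 15 × 6 = 90 beats ÷ 5 = 18 chords.
C: 4 × 5 = 20 beats ÷ 0.5 = 40 chords.
Overall: 64 chords over 28 bars → 64/28 = 16/7 chords per bar.

16/7 chords per bar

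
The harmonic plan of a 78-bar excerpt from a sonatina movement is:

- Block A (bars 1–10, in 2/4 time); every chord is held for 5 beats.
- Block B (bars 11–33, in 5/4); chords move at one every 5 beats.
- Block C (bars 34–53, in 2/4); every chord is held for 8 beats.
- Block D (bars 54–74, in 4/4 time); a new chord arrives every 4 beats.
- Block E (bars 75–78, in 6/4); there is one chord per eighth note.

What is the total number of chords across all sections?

101 chords

A: 10·2 = 20 beats, 20/5 = 4 chords.
B: 23·5 = 115 beats, 115/5 = 23 chords.
C: 20·2 = 40 beats, 40/8 = 5 chords.
D: 21·4 = 84 beats, 84/4 = 21 chords.
E: 4·6 = 24 beats, 24/0.5 = 48 chords.
Total: 4 + 23 + 5 + 21 + 48 = 101.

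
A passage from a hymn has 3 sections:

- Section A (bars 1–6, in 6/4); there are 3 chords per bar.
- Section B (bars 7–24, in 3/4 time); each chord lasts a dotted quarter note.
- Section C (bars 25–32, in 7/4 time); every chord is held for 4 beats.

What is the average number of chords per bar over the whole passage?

A: 6 × 6 = 36 beats ÷ 2 = 18 chords.
B: 18 × 3 = 54 beats ÷ 1.5 = 36 chords.
C: 8 × 7 = 56 beats ÷ 4 = 14 chords.
Overall: 68 chords over 32 bars → 68/32 = 2.125 chords per bar.

2.125 chords per bar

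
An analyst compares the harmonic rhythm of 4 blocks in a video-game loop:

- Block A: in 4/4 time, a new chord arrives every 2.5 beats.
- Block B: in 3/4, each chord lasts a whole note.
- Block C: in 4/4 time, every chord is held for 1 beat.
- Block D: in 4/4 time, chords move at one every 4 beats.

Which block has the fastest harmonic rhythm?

A: 4 beats/bar ÷ 2.5 beats/chord = 1.6 chords/bar.
B: 3 beats/bar ÷ 4 beats/chord = 0.75 chords/bar.
C: 4 beats/bar ÷ 1 beat/chord = 4 chords/bar.
D: 4 beats/bar ÷ 4 beats/chord = 1 chord/bar.
Fastest is C at 4 chords/bar.

Block C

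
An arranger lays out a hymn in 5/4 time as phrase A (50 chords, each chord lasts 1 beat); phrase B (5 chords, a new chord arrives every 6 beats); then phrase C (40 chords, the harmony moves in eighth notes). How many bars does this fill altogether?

20 bars

A: 50 × 1 = 50 beats = 10 bars.
B: 5 × 6 = 30 beats = 6 bars.
C: 40 × 0.5 = 20 beats = 4 bars.
Total: 10 + 6 + 4 = 20 bars.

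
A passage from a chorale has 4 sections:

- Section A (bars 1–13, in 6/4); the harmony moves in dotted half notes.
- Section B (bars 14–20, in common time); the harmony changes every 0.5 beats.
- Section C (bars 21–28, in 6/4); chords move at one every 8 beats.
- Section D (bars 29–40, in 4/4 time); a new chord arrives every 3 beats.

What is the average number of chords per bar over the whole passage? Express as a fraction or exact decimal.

2.6 chords per bar

A: 13 bars of 6 beats is 78 beats; at 3 beats each that's 26 chords.
B: 7 bars of 4 beats is 28 beats; at 0.5 beats each that's 56 chords.
C: 8 bars of 6 beats is 48 beats; at 8 beats each that's 6 chords.
D: 12 bars of 4 beats is 48 beats; at 3 beats each that's 16 chords.
Overall: 104 chords over 40 bars → 104/40 = 2.6 chords per bar.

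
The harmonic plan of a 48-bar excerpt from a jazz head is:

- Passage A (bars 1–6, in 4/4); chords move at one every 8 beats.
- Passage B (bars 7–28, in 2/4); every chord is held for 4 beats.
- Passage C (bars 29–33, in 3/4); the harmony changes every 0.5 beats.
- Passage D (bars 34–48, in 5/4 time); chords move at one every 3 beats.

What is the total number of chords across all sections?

A: 6 bars × 4 beats = 24 beats; 8 beats/chord → 3 chords.
B: 22 bars × 2 beats = 44 beats; 4 beats/chord → 11 chords.
C: 5 bars × 3 beats = 15 beats; 0.5 beats/chord → 30 chords.
D: 15 bars × 5 beats = 75 beats; 3 beats/chord → 25 chords.
Total: 3 + 11 + 30 + 25 = 69.

69 chords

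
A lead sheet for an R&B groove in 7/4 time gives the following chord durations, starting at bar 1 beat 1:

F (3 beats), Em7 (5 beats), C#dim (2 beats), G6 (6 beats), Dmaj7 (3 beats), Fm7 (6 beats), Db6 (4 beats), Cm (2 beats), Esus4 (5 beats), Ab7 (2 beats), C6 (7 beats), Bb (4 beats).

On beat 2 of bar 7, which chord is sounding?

C6

Beat 2 of bar 7 is beat (7−1)×7 + 2 = 44 overall.
Running totals: F ends at 3, Em7 ends at 8, C#dim ends at 10, G6 ends at 16, Dmaj7 ends at 19, Fm7 ends at 25, Db6 ends at 29, Cm ends at 31, Esus4 ends at 36, Ab7 ends at 38, C6 ends at 45.
Beat 44 falls within C6.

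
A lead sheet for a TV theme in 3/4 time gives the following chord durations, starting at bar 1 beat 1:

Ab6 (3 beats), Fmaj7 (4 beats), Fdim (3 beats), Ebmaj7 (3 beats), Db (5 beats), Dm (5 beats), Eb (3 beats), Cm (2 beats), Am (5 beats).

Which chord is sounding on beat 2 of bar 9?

Beat 2 of bar 9 is beat (9−1)×3 + 2 = 26 overall.
Running totals: Ab6 ends at 3, Fmaj7 ends at 7, Fdim ends at 10, Ebmaj7 ends at 13, Db ends at 18, Dm ends at 23, Eb ends at 26.
Beat 26 falls within Eb.

Eb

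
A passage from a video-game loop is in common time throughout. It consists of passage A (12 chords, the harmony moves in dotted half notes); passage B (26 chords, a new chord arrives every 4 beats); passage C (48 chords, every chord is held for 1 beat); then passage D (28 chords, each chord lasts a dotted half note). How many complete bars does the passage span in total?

68 bars

A: 12 × 3 = 36 beats = 9 bars.
B: 26 × 4 = 104 beats = 26 bars.
C: 48 × 1 = 48 beats = 12 bars.
D: 28 × 3 = 84 beats = 21 bars.
Total: 9 + 26 + 12 + 21 = 68 bars.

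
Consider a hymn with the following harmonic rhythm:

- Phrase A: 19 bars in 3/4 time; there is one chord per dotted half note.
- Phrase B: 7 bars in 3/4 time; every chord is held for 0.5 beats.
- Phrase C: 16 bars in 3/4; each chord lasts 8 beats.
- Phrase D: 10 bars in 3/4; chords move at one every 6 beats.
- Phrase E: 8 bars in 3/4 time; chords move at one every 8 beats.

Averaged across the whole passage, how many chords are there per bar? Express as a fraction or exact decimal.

1.25 chords per bar

A: 19 × 3 = 57 beats ÷ 3 = 19 chords.
B: 7 × 3 = 21 beats ÷ 0.5 = 42 chords.
C: 16 × 3 = 48 beats ÷ 8 = 6 chords.
D: 10 × 3 = 30 beats ÷ 6 = 5 chords.
E: 8 × 3 = 24 beats ÷ 8 = 3 chords.
Overall: 75 chords over 60 bars → 75/60 = 1.25 chords per bar.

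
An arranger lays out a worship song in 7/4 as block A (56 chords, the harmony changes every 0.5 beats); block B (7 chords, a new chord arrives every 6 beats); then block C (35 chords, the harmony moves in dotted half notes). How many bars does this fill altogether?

25 bars

A: 56 × 0.5 = 28 beats = 4 bars.
B: 7 × 6 = 42 beats = 6 bars.
C: 35 × 3 = 105 beats = 15 bars.
Total: 4 + 6 + 15 = 25 bars.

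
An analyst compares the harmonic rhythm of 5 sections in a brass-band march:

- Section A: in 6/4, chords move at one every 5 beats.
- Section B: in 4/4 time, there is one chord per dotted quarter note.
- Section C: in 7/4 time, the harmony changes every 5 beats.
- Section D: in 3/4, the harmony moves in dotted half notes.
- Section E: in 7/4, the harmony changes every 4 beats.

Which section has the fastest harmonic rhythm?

Section B

A: 6/5 = 1.2 chords/bar.
B: 4/1.5 = 8/3 chords/bar.
C: 7/5 = 1.4 chords/bar.
D: 3/3 = 1 chord/bar.
E: 7/4 = 1.75 chords/bar.
Fastest is B at 8/3 chords/bar.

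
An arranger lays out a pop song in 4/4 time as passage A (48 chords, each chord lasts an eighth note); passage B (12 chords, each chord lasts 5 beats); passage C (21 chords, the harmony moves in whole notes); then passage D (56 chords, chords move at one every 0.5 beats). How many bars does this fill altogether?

49 bars

A: 48 × 0.5 = 24 beats = 6 bars.
B: 12 × 5 = 60 beats = 15 bars.
C: 21 × 4 = 84 beats = 21 bars.
D: 56 × 0.5 = 28 beats = 7 bars.
Total: 6 + 15 + 21 + 7 = 49 bars.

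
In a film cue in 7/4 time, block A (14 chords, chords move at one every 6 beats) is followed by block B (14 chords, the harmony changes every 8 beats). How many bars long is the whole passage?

28 bars

A: 14 × 6 = 84 beats = 12 bars.
B: 14 × 8 = 112 beats = 16 bars.
Total: 12 + 16 = 28 bars.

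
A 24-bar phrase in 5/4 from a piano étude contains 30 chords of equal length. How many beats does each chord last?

24 bars × 5 beats/bar = 120 beats total.
120 beats ÷ 30 chords = 4 beats per chord.
(That is a whole note.)

4 beats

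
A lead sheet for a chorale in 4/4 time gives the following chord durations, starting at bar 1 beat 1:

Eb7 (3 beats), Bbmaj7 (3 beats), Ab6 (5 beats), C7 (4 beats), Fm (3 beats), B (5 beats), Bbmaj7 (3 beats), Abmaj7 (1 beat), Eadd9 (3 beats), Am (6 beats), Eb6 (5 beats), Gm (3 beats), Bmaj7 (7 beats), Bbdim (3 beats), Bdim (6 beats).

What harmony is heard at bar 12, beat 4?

Bmaj7

Beat 4 of bar 12 is beat (12−1)×4 + 4 = 48 overall.
Running totals: Eb7 ends at 3, Bbmaj7 ends at 6, Ab6 ends at 11, C7 ends at 15, Fm ends at 18, B ends at 23, Bbmaj7 ends at 26, Abmaj7 ends at 27, Eadd9 ends at 30, Am ends at 36, Eb6 ends at 41, Gm ends at 44, Bmaj7 ends at 51.
Beat 48 falls within Bmaj7.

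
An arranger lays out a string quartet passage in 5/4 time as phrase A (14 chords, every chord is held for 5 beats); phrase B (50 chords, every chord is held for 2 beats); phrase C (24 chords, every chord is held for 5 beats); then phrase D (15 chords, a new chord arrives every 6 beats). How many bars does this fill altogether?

76 bars

A: 14 × 5 = 70 beats = 14 bars.
B: 50 × 2 = 100 beats = 20 bars.
C: 24 × 5 = 120 beats = 24 bars.
D: 15 × 6 = 90 beats = 18 bars.
Total: 14 + 20 + 24 + 18 = 76 bars.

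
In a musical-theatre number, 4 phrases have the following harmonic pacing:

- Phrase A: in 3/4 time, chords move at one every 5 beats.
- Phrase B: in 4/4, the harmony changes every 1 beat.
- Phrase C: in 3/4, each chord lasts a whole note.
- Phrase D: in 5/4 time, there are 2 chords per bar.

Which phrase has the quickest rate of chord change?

A: 3/5 = 0.6 chords/bar.
B: 4/1 = 4 chords/bar.
C: 3/4 = 0.75 chords/bar.
D: 5/2.5 = 2 chords/bar.
Fastest is B at 4 chords/bar.

Phrase B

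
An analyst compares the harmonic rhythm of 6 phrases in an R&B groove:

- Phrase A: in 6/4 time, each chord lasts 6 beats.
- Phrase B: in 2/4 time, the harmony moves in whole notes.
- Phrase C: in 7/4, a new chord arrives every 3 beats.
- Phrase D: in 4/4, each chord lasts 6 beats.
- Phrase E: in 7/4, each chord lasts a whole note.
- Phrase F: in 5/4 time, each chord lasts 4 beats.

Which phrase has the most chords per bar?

Phrase C

A: each chord is 6 beats in 6/4, so 1 per bar.
B: each chord is 4 beats in 2/4, so 0.5 per bar.
C: each chord is 3 beats in 7/4, so 7/3 per bar.
D: each chord is 6 beats in 4/4, so 2/3 per bar.
E: each chord is 4 beats in 7/4, so 1.75 per bar.
F: each chord is 4 beats in 5/4, so 1.25 per bar.
Fastest is C at 7/3 chords/bar.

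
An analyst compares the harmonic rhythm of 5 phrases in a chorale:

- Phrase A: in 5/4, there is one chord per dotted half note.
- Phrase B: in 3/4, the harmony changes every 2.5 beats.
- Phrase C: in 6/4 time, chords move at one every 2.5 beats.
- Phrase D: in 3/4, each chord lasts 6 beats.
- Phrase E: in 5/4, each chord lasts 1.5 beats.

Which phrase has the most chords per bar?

Phrase E

A: each chord is 3 beats in 5/4, so 5/3 per bar.
B: each chord is 2.5 beats in 3/4, so 1.2 per bar.
C: each chord is 2.5 beats in 6/4, so 2.4 per bar.
D: each chord is 6 beats in 3/4, so 0.5 per bar.
E: each chord is 1.5 beats in 5/4, so 10/3 per bar.
Fastest is E at 10/3 chords/bar.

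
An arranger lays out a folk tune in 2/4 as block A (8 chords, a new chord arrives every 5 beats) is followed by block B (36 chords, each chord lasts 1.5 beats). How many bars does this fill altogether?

A: 8 × 5 = 40 beats = 20 bars.
B: 36 × 1.5 = 54 beats = 27 bars.
Total: 20 + 27 = 47 bars.

47 bars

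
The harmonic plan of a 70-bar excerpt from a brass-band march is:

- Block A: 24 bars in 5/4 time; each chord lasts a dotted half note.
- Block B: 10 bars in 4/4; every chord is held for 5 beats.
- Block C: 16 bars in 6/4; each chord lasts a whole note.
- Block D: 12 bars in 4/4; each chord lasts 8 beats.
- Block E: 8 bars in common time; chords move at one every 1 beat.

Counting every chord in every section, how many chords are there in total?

A: 24·5 = 120 beats, 120/3 = 40 chords.
B: 10·4 = 40 beats, 40/5 = 8 chords.
C: 16·6 = 96 beats, 96/4 = 24 chords.
D: 12·4 = 48 beats, 48/8 = 6 chords.
E: 8·4 = 32 beats, 32/1 = 32 chords.
Total: 40 + 8 + 24 + 6 + 32 = 110.

110 chords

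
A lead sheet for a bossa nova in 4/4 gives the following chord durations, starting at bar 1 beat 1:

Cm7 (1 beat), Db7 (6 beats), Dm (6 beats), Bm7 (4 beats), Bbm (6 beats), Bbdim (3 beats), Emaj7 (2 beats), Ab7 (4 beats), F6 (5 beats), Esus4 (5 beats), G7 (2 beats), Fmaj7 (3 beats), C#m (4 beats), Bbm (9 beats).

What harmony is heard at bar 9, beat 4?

F6

Beat 4 of bar 9 is beat (9−1)×4 + 4 = 36 overall.
Running totals: Cm7 ends at 1, Db7 ends at 7, Dm ends at 13, Bm7 ends at 17, Bbm ends at 23, Bbdim ends at 26, Emaj7 ends at 28, Ab7 ends at 32, F6 ends at 37.
Beat 36 falls within F6.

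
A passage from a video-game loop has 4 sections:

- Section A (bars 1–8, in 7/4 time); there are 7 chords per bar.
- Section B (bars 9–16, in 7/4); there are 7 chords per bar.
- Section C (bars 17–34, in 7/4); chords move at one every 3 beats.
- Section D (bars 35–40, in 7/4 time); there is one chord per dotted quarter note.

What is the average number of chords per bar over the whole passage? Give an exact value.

A: 8 bars of 7 beats is 56 beats; at 1 beat each that's 56 chords.
B: 8 bars of 7 beats is 56 beats; at 1 beat each that's 56 chords.
C: 18 bars of 7 beats is 126 beats; at 3 beats each that's 42 chords.
D: 6 bars of 7 beats is 42 beats; at 1.5 beats each that's 28 chords.
Overall: 182 chords over 40 bars → 182/40 = 4.55 chords per bar.

4.55 chords per bar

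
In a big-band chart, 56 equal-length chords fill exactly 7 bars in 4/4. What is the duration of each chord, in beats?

0.5 beats

7 bars × 4 beats/bar = 28 beats total.
28 beats ÷ 56 chords = 0.5 beats per chord.
(That is an eighth note.)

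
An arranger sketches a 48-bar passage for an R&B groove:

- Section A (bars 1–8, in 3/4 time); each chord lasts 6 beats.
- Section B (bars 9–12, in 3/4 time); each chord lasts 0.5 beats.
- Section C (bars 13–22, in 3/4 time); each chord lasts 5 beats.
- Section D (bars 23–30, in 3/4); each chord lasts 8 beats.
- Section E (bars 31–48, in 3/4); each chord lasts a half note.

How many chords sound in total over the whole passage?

A: 8·3 = 24 beats, 24/6 = 4 chords.
B: 4·3 = 12 beats, 12/0.5 = 24 chords.
C: 10·3 = 30 beats, 30/5 = 6 chords.
D: 8·3 = 24 beats, 24/8 = 3 chords.
E: 18·3 = 54 beats, 54/2 = 27 chords.
Total: 4 + 24 + 6 + 3 + 27 = 64.

64 chords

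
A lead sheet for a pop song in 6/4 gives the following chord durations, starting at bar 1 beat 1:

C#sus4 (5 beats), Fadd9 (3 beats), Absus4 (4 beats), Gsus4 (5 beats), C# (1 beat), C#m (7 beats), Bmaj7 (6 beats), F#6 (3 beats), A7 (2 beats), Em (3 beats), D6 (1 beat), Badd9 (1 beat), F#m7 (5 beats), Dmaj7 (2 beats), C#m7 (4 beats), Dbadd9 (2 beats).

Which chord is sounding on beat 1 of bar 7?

Em

Beat 1 of bar 7 is beat (7−1)×6 + 1 = 37 overall.
Running totals: C#sus4 ends at 5, Fadd9 ends at 8, Absus4 ends at 12, Gsus4 ends at 17, C# ends at 18, C#m ends at 25, Bmaj7 ends at 31, F#6 ends at 34, A7 ends at 36, Em ends at 39.
Beat 37 falls within Em.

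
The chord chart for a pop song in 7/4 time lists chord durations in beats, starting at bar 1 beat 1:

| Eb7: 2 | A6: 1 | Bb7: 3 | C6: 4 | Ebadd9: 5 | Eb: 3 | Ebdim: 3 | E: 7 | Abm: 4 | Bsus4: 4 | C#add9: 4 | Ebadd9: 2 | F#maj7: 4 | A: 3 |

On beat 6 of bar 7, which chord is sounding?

Beat 6 of bar 7 is beat (7−1)×7 + 6 = 48 overall.
Running totals: Eb7 ends at 2, A6 ends at 3, Bb7 ends at 6, C6 ends at 10, Ebadd9 ends at 15, Eb ends at 18, Ebdim ends at 21, E ends at 28, Abm ends at 32, Bsus4 ends at 36, C#add9 ends at 40, Ebadd9 ends at 42, F#maj7 ends at 46, A ends at 49.
Beat 48 falls within A.

A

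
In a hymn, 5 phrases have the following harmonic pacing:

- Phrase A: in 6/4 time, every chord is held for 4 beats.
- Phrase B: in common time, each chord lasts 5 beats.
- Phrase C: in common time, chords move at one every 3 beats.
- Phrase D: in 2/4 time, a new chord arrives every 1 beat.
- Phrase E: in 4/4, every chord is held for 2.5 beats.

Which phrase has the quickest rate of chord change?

Phrase D

A: each chord is 4 beats in 6/4, so 1.5 per bar.
B: each chord is 5 beats in 4/4, so 0.8 per bar.
C: each chord is 3 beats in 4/4, so 4/3 per bar.
D: each chord is 1 beat in 2/4, so 2 per bar.
E: each chord is 2.5 beats in 4/4, so 1.6 per bar.
Fastest is D at 2 chords/bar.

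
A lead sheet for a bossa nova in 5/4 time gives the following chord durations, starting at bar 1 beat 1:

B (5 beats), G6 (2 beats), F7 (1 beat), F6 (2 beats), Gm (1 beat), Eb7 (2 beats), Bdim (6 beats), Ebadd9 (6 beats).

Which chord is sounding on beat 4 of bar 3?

Bdim

Beat 4 of bar 3 is beat (3−1)×5 + 4 = 14 overall.
Running totals: B ends at 5, G6 ends at 7, F7 ends at 8, F6 ends at 10, Gm ends at 11, Eb7 ends at 13, Bdim ends at 19.
Beat 14 falls within Bdim.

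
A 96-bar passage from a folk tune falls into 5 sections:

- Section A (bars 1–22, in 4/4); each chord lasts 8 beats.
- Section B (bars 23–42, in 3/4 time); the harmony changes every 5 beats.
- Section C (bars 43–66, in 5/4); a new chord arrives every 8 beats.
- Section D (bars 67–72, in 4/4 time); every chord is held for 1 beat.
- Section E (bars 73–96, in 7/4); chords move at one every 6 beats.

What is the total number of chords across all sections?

90 chords

A has 88 beats and chords last 8 each, so 11 chords.
B has 60 beats and chords last 5 each, so 12 chords.
C has 120 beats and chords last 8 each, so 15 chords.
D has 24 beats and chords last 1 each, so 24 chords.
E has 168 beats and chords last 6 each, so 28 chords.
Total: 11 + 12 + 15 + 24 + 28 = 90.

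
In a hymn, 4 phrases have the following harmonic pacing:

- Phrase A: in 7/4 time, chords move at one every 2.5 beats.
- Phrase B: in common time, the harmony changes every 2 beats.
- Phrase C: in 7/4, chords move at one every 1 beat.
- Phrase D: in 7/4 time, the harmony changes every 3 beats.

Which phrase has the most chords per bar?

A: each chord is 2.5 beats in 7/4, so 2.8 per bar.
B: each chord is 2 beats in 4/4, so 2 per bar.
C: each chord is 1 beat in 7/4, so 7 per bar.
D: each chord is 3 beats in 7/4, so 7/3 per bar.
Fastest is C at 7 chords/bar.

Phrase C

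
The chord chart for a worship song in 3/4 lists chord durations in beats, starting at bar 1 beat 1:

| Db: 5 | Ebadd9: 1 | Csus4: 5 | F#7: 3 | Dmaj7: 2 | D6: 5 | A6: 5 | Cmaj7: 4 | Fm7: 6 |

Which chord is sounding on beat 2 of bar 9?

A6

Beat 2 of bar 9 is beat (9−1)×3 + 2 = 26 overall.
Running totals: Db ends at 5, Ebadd9 ends at 6, Csus4 ends at 11, F#7 ends at 14, Dmaj7 ends at 16, D6 ends at 21, A6 ends at 26.
Beat 26 falls within A6.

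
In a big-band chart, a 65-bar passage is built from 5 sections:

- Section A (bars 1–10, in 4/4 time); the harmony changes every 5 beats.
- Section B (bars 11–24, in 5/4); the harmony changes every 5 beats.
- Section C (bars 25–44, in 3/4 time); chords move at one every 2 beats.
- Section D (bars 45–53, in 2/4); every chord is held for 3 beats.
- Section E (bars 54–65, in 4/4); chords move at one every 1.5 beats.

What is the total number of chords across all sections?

90 chords

A has 40 beats and chords last 5 each, so 8 chords.
B has 70 beats and chords last 5 each, so 14 chords.
C has 60 beats and chords last 2 each, so 30 chords.
D has 18 beats and chords last 3 each, so 6 chords.
E has 48 beats and chords last 1.5 each, so 32 chords.
Total: 8 + 14 + 30 + 6 + 32 = 90.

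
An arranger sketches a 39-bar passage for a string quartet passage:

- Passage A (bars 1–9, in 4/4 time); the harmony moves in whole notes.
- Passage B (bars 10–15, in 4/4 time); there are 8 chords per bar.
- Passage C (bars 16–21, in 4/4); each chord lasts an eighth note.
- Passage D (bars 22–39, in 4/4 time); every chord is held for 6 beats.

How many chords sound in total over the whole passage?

A: 9 bars × 4 beats = 36 beats; 4 beats/chord → 9 chords.
B: 6 bars × 4 beats = 24 beats; 0.5 beats/chord → 48 chords.
C: 6 bars × 4 beats = 24 beats; 0.5 beats/chord → 48 chords.
D: 18 bars × 4 beats = 72 beats; 6 beats/chord → 12 chords.
Total: 9 + 48 + 48 + 12 = 117.

117 chords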